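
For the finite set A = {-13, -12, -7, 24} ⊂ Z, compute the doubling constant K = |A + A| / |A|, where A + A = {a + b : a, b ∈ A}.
K = |A + A| / |A| = 10/4 = 5/2

Enumerate A + A = {a + b : a, b ∈ A}. With |A| = 4, there are |A|^2 = 16 ordered sum pairs; collecting distinct values, A + A = {-26, -25, -24, -20, -19, -14, 11, 12, 17, 48}, so |A + A| = 10. Thus K = 10/4 = 5/2. For comparison, the minimum possible |A + A| over all 4-element sets is 2·4 − 1 = 7 (so min K = 7/4), attained only by arithmetic progressions.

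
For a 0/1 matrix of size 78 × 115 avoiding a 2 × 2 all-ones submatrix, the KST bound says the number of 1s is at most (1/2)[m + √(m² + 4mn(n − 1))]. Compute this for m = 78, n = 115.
z(78, 115; 2, 2) ≤ (1/2)[78 + √(78² + 4·78·115·114)] = (1/2)[78 + √4096404] = 1050.9788

Kővári–Sós–Turán: let r_1, ..., r_78 be the row sums and z = Σ r_i the total number of 1s. Each pair of columns can share at most one row with both entries 1 (else a 2×2 all-ones block appears), so Σ_i C(r_i, 2) ≤ C(115, 2) = 6555. By convexity Σ_i C(r_i, 2) ≥ 78·C(z/78, 2) = z(z − 78)/(2·78), giving z² − 78z − 78·115·114 ≤ 0 and hence z ≤ (1/2)[78 + √(6084 + 4·1022580)] = (1/2)[78 + √4096404] ≈ (1/2)(78 + 2023.9575) = 1050.9788.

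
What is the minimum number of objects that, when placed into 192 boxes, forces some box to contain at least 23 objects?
n = (23 − 1)·192 + 1 = 4225

By the generalised pigeonhole principle, to guarantee some box contains ≥ r objects we need more than (r − 1) · k objects total. Threshold: n = (r − 1) · k + 1. With r = 23 and k = 192: n = 22 · 192 + 1 = 4224 + 1 = 4225. For n = 4224 = 22 · 192, we can put exactly 22 objects in every box, avoiding 23 in any single one — so 4225 is tight.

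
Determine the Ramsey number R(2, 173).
R(2, 173) = 173

R(2, k) = k for all k ≥ 2: in a 2-colouring of K_k, either some edge is red (a red K_2) or all edges are blue (a blue K_k). And K_{172} coloured all-blue has no blue K_173, so R(2, 173) > 172. Hence R(2, 173) = 173.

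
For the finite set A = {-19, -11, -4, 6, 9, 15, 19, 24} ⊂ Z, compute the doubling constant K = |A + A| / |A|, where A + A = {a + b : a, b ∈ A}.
K = |A + A| / |A| = 33/8

Enumerate A + A = {a + b : a, b ∈ A}. With |A| = 8, there are |A|^2 = 64 ordered sum pairs; collecting distinct values, A + A = {-38, -30, -23, -22, -15, -13, -10, -8, -5, -4, -2, 0, 2, 4, 5, 8, 11, 12, 13, 15, 18, 20, 21, 24, 25, 28, 30, 33, 34, 38, 39, 43, 48}, so |A + A| = 33. Thus K = 33/8. For comparison, the minimum possible |A + A| over all 8-element sets is 2·8 − 1 = 15 (so min K = 15/8), attained only by arithmetic progressions.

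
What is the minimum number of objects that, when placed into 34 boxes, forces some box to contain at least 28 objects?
n = (28 − 1)·34 + 1 = 919

By the generalised pigeonhole principle, to guarantee some box contains ≥ r objects we need more than (r − 1) · k objects total. Threshold: n = (r − 1) · k + 1. With r = 28 and k = 34: n = 27 · 34 + 1 = 918 + 1 = 919. For n = 918 = 27 · 34, we can put exactly 27 objects in every box, avoiding 28 in any single one — so 919 is tight.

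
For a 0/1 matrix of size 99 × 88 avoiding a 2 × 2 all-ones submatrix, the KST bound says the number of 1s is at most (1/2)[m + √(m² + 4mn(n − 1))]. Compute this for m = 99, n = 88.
z(99, 88; 2, 2) ≤ (1/2)[99 + √(99² + 4·99·88·87)] = (1/2)[99 + √3041577] = 921.5059

Kővári–Sós–Turán: let r_1, ..., r_99 be the row sums and z = Σ r_i the total number of 1s. Each pair of columns can share at most one row with both entries 1 (else a 2×2 all-ones block appears), so Σ_i C(r_i, 2) ≤ C(88, 2) = 3828. By convexity Σ_i C(r_i, 2) ≥ 99·C(z/99, 2) = z(z − 99)/(2·99), giving z² − 99z − 99·88·87 ≤ 0 and hence z ≤ (1/2)[99 + √(9801 + 4·757944)] = (1/2)[99 + √3041577] ≈ (1/2)(99 + 1744.0118) = 921.5059.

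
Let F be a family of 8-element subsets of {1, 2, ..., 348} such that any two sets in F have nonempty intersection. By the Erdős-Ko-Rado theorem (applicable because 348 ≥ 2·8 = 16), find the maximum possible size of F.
max |F| = C(347, 7) = 113090774900334

The Erdős-Ko-Rado theorem states: for n ≥ 2k, an intersecting family of k-subsets of an n-element set has size at most C(n − 1, k − 1), with equality for 'star' families {A ⊆ [n] : |A| = k, i ∈ A} (fix an element i). For n = 348, k = 8: C(347, 7) = 113090774900334.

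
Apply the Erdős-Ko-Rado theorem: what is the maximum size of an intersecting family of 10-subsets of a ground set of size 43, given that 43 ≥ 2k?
max |F| = C(42, 9) = 445891810

The Erdős-Ko-Rado theorem states: for n ≥ 2k, an intersecting family of k-subsets of an n-element set has size at most C(n − 1, k − 1), with equality for 'star' families {A ⊆ [n] : |A| = k, i ∈ A} (fix an element i). For n = 43, k = 10: C(42, 9) = 445891810.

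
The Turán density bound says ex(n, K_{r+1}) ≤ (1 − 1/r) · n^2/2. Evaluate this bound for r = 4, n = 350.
Turán density bound = (3/4) · 350^2/2 = 91875/2 ≈ 45937.5

Turán's theorem: ex(n, K_{r+1}) is achieved by the complete r-partite Turán graph T(n, r) with parts as balanced as possible, and is at most (1 − 1/r) · n^2/2. For r = 4, n = 350: the density bound is (3/4) · 122500/2 = 91875/2 ≈ 45937.5. The integer-valued extremum is e(T(350, 4)) = 45937, which is strictly less than the density bound 91875/2 since 4 ∤ 350 (the parts of T(350, 4) cannot all be equal).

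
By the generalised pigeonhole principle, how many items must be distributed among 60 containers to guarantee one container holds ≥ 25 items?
n = (25 − 1)·60 + 1 = 1441

By the generalised pigeonhole principle, to guarantee some box contains ≥ r objects we need more than (r − 1) · k objects total. Threshold: n = (r − 1) · k + 1. With r = 25 and k = 60: n = 24 · 60 + 1 = 1440 + 1 = 1441. For n = 1440 = 24 · 60, we can put exactly 24 objects in every box, avoiding 25 in any single one — so 1441 is tight.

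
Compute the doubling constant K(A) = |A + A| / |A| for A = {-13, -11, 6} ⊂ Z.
K = |A + A| / |A| = 6/3 = 2

Enumerate A + A = {a + b : a, b ∈ A}. With |A| = 3, there are |A|^2 = 9 ordered sum pairs; collecting distinct values, A + A = {-26, -24, -22, -7, -5, 12}, so |A + A| = 6. Thus K = 6/3 = 2. For comparison, the minimum possible |A + A| over all 3-element sets is 2·3 − 1 = 5 (so min K = 5/3), attained only by arithmetic progressions.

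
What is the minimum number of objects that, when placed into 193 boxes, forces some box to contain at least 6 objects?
n = (6 − 1)·193 + 1 = 966

By the generalised pigeonhole principle, to guarantee some box contains ≥ r objects we need more than (r − 1) · k objects total. Threshold: n = (r − 1) · k + 1. With r = 6 and k = 193: n = 5 · 193 + 1 = 965 + 1 = 966. For n = 965 = 5 · 193, we can put exactly 5 objects in every box, avoiding 6 in any single one — so 966 is tight.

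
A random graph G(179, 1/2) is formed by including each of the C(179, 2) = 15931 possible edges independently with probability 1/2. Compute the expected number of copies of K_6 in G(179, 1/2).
E[# K_6] = C(179, 6) · (1/2)^C(6, 2) = 41977229140 / 2^15 = 10494307285/8192 ≈ 1281043.369751

For each 6-subset S of vertices (there are C(179, 6) = 41977229140 such S), let X_S = 1 if S induces a K_6 (all C(6, 2) = 15 edges present). Then P(X_S = 1) = (1/2)^15 = 1/32768. By linearity of expectation, E[# K_6] = C(179, 6) · (1/2)^15 = 41977229140 / 32768 = 10494307285/8192 ≈ 1281043.369751.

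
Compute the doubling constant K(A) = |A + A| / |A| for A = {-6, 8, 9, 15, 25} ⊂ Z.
K = |A + A| / |A| = 15/5 = 3

Enumerate A + A = {a + b : a, b ∈ A}. With |A| = 5, there are |A|^2 = 25 ordered sum pairs; collecting distinct values, A + A = {-12, 2, 3, 9, 16, 17, 18, 19, 23, 24, 30, 33, 34, 40, 50}, so |A + A| = 15. Thus K = 15/5 = 3. For comparison, the minimum possible |A + A| over all 5-element sets is 2·5 − 1 = 9 (so min K = 9/5), attained only by arithmetic progressions.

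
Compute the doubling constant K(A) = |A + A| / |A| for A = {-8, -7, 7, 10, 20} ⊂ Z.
K = |A + A| / |A| = 15/5 = 3

Enumerate A + A = {a + b : a, b ∈ A}. With |A| = 5, there are |A|^2 = 25 ordered sum pairs; collecting distinct values, A + A = {-16, -15, -14, -1, 0, 2, 3, 12, 13, 14, 17, 20, 27, 30, 40}, so |A + A| = 15. Thus K = 15/5 = 3. For comparison, the minimum possible |A + A| over all 5-element sets is 2·5 − 1 = 9 (so min K = 9/5), attained only by arithmetic progressions.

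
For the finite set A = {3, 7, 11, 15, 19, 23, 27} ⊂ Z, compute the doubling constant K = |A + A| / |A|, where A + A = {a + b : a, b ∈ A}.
K = |A + A| / |A| = 13/7

Enumerate A + A = {a + b : a, b ∈ A}. With |A| = 7, there are |A|^2 = 49 ordered sum pairs; collecting distinct values, A + A = {6, 10, 14, 18, 22, 26, 30, 34, 38, 42, 46, 50, 54}, so |A + A| = 13. Thus K = 13/7. Here |A + A| = 2|A| − 1 = 13, the minimum possible — so K = 13/7 is minimal, which holds iff A is an arithmetic progression.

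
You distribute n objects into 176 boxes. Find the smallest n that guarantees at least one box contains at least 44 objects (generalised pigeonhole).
n = (44 − 1)·176 + 1 = 7569

By the generalised pigeonhole principle, to guarantee some box contains ≥ r objects we need more than (r − 1) · k objects total. Threshold: n = (r − 1) · k + 1. With r = 44 and k = 176: n = 43 · 176 + 1 = 7568 + 1 = 7569. For n = 7568 = 43 · 176, we can put exactly 43 objects in every box, avoiding 44 in any single one — so 7569 is tight.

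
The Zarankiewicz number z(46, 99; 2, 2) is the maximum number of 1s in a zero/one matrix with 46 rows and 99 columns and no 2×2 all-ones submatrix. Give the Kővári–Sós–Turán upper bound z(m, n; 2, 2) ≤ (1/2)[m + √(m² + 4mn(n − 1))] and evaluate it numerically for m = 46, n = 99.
z(46, 99; 2, 2) ≤ (1/2)[46 + √(46² + 4·46·99·98)] = (1/2)[46 + √1787284] = 691.4467

Kővári–Sós–Turán: let r_1, ..., r_46 be the row sums and z = Σ r_i the total number of 1s. Each pair of columns can share at most one row with both entries 1 (else a 2×2 all-ones block appears), so Σ_i C(r_i, 2) ≤ C(99, 2) = 4851. By convexity Σ_i C(r_i, 2) ≥ 46·C(z/46, 2) = z(z − 46)/(2·46), giving z² − 46z − 46·99·98 ≤ 0 and hence z ≤ (1/2)[46 + √(2116 + 4·446292)] = (1/2)[46 + √1787284] ≈ (1/2)(46 + 1336.8934) = 691.4467.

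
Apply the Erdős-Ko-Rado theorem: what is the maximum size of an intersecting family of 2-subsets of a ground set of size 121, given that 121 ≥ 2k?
max |F| = C(120, 1) = 120

Erdős-Ko-Rado (1961): when n ≥ 2k, max |F| = C(n−1, k−1). The bound is attained by the star {A : i ∈ A} for any fixed i ∈ [n]. Here C(121−1, 2−1) = C(120, 1) = 120.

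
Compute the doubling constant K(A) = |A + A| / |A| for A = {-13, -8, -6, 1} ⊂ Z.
K = |A + A| / |A| = 9/4

Enumerate A + A = {a + b : a, b ∈ A}. With |A| = 4, there are |A|^2 = 16 ordered sum pairs; collecting distinct values, A + A = {-26, -21, -19, -16, -14, -12, -7, -5, 2}, so |A + A| = 9. Thus K = 9/4. For comparison, the minimum possible |A + A| over all 4-element sets is 2·4 − 1 = 7 (so min K = 7/4), attained only by arithmetic progressions.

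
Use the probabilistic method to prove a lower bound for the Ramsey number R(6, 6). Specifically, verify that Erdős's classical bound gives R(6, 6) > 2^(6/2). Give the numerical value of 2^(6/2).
2^(6/2) = 8; so R(6, 6) > 8

Colour each edge of K_n uniformly at random with red/blue. The expected number of monochromatic K_6 is C(n, 6) · 2 · 2^(−C(6,2)). If C(n, 6) · 2^(1 − C(6,2)) < 1, then with positive probability no monochromatic K_6 exists, so R(6, 6) > n. The standard estimate C(n, 6) ≤ n^6/6! shows this inequality holds whenever n ≤ 2^(6/2) (since 6! · 2^(C(6,2) − 1) > 2^(6^2/2) ≥ n^6). Hence R(6, 6) > 2^(6/2) = 8.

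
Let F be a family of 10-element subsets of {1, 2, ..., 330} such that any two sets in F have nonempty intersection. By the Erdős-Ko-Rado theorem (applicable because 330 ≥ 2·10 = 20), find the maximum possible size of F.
max |F| = C(329, 9) = 111445839271195065

The Erdős-Ko-Rado theorem states: for n ≥ 2k, an intersecting family of k-subsets of an n-element set has size at most C(n − 1, k − 1), with equality for 'star' families {A ⊆ [n] : |A| = k, i ∈ A} (fix an element i). For n = 330, k = 10: C(329, 9) = 111445839271195065.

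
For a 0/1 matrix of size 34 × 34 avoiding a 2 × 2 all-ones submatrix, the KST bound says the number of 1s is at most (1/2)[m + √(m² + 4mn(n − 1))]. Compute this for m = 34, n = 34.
z(34, 34; 2, 2) ≤ (1/2)[34 + √(34² + 4·34·34·33)] = (1/2)[34 + √153748] = 213.0536

Kővári–Sós–Turán: let r_1, ..., r_34 be the row sums and z = Σ r_i the total number of 1s. Each pair of columns can share at most one row with both entries 1 (else a 2×2 all-ones block appears), so Σ_i C(r_i, 2) ≤ C(34, 2) = 561. By convexity Σ_i C(r_i, 2) ≥ 34·C(z/34, 2) = z(z − 34)/(2·34), giving z² − 34z − 34·34·33 ≤ 0 and hence z ≤ (1/2)[34 + √(1156 + 4·38148)] = (1/2)[34 + √153748] ≈ (1/2)(34 + 392.1071) = 213.0536.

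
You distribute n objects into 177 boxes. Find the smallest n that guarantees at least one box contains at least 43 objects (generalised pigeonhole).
n = (43 − 1)·177 + 1 = 7435

By the generalised pigeonhole principle, to guarantee some box contains ≥ r objects we need more than (r − 1) · k objects total. Threshold: n = (r − 1) · k + 1. With r = 43 and k = 177: n = 42 · 177 + 1 = 7434 + 1 = 7435. For n = 7434 = 42 · 177, we can put exactly 42 objects in every box, avoiding 43 in any single one — so 7435 is tight.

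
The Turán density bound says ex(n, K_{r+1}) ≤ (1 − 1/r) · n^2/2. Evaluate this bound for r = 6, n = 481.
Turán density bound = (5/6) · 481^2/2 = 1156805/12 ≈ 96400.4167

Turán's theorem: ex(n, K_{r+1}) is achieved by the complete r-partite Turán graph T(n, r) with parts as balanced as possible, and is at most (1 − 1/r) · n^2/2. For r = 6, n = 481: the density bound is (5/6) · 231361/2 = 1156805/12 ≈ 96400.4167. The integer-valued extremum is e(T(481, 6)) = 96400, which is strictly less than the density bound 1156805/12 since 6 ∤ 481 (the parts of T(481, 6) cannot all be equal).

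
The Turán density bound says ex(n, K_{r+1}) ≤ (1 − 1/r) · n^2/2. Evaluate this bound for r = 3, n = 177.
Turán density bound = (2/3) · 177^2/2 = 10443

Turán's theorem: ex(n, K_{r+1}) is achieved by the complete r-partite Turán graph T(n, r) with parts as balanced as possible, and is at most (1 − 1/r) · n^2/2. For r = 3, n = 177: the density bound is (2/3) · 31329/2 = 10443. Since 3 ∣ 177, the Turán graph T(177, 3) has parts of equal size 59, and its edge count e(T(177, 3)) = 10443 attains the density bound exactly.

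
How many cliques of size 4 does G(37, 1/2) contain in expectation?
E[# K_4] = C(37, 4) · (1/2)^C(4, 2) = 66045 / 2^6 = 1031.953125

For each 4-subset S of vertices (there are C(37, 4) = 66045 such S), let X_S = 1 if S induces a K_4 (all C(4, 2) = 6 edges present). Then P(X_S = 1) = (1/2)^6 = 1/64. By linearity of expectation, E[# K_4] = C(37, 4) · (1/2)^6 = 66045 / 64 = 1031.953125.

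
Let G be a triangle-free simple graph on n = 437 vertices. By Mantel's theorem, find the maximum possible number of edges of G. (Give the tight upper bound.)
ex(437, K_3) = ⌊437^2/4⌋ = 47742

Mantel (1907): a triangle-free graph on n vertices has at most ⌊n^2/4⌋ edges, with equality for the complete bipartite graph K_{⌊n/2⌋, ⌈n/2⌉}. For n = 437: ⌊437^2/4⌋ = ⌊190969/4⌋ = 47742. The extremal graph is K_{218, 219}, which has 218·219 = 47742 edges.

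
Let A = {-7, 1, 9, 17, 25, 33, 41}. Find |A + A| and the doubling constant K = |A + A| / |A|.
K = |A + A| / |A| = 13/7

Enumerate A + A = {a + b : a, b ∈ A}. With |A| = 7, there are |A|^2 = 49 ordered sum pairs; collecting distinct values, A + A = {-14, -6, 2, 10, 18, 26, 34, 42, 50, 58, 66, 74, 82}, so |A + A| = 13. Thus K = 13/7. Here |A + A| = 2|A| − 1 = 13, the minimum possible — so K = 13/7 is minimal, which holds iff A is an arithmetic progression.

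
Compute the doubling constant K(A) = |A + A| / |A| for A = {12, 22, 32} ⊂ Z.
K = |A + A| / |A| = 5/3

Enumerate A + A = {a + b : a, b ∈ A}. With |A| = 3, there are |A|^2 = 9 ordered sum pairs; collecting distinct values, A + A = {24, 34, 44, 54, 64}, so |A + A| = 5. Thus K = 5/3. Here |A + A| = 2|A| − 1 = 5, the minimum possible — so K = 5/3 is minimal, which holds iff A is an arithmetic progression.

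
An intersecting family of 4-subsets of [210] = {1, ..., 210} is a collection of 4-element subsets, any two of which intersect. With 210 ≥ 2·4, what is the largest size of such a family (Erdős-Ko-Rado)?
max |F| = C(209, 3) = 1499784

The Erdős-Ko-Rado theorem states: for n ≥ 2k, an intersecting family of k-subsets of an n-element set has size at most C(n − 1, k − 1), with equality for 'star' families {A ⊆ [n] : |A| = k, i ∈ A} (fix an element i). For n = 210, k = 4: C(209, 3) = 1499784.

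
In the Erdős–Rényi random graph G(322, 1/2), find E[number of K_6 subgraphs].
E[# K_6] = C(322, 6) · (1/2)^C(6, 2) = 1477254941008 / 2^15 = 92328433813/2048 ≈ 45082243.072754

For each 6-subset S of vertices (there are C(322, 6) = 1477254941008 such S), let X_S = 1 if S induces a K_6 (all C(6, 2) = 15 edges present). Then P(X_S = 1) = (1/2)^15 = 1/32768. By linearity of expectation, E[# K_6] = C(322, 6) · (1/2)^15 = 1477254941008 / 32768 = 92328433813/2048 ≈ 45082243.072754.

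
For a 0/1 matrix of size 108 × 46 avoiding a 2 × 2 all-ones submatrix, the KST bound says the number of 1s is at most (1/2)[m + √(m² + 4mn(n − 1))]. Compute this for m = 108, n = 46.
z(108, 46; 2, 2) ≤ (1/2)[108 + √(108² + 4·108·46·45)] = (1/2)[108 + √905904] = 529.8949

Kővári–Sós–Turán: let r_1, ..., r_108 be the row sums and z = Σ r_i the total number of 1s. Each pair of columns can share at most one row with both entries 1 (else a 2×2 all-ones block appears), so Σ_i C(r_i, 2) ≤ C(46, 2) = 1035. By convexity Σ_i C(r_i, 2) ≥ 108·C(z/108, 2) = z(z − 108)/(2·108), giving z² − 108z − 108·46·45 ≤ 0 and hence z ≤ (1/2)[108 + √(11664 + 4·223560)] = (1/2)[108 + √905904] ≈ (1/2)(108 + 951.7899) = 529.8949.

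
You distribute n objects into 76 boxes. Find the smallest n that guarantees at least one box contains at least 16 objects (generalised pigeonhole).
n = (16 − 1)·76 + 1 = 1141

By the generalised pigeonhole principle, to guarantee some box contains ≥ r objects we need more than (r − 1) · k objects total. Threshold: n = (r − 1) · k + 1. With r = 16 and k = 76: n = 15 · 76 + 1 = 1140 + 1 = 1141. For n = 1140 = 15 · 76, we can put exactly 15 objects in every box, avoiding 16 in any single one — so 1141 is tight.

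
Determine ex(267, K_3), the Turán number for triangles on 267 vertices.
ex(267, K_3) = ⌊267^2/4⌋ = 17822

Mantel (1907): a triangle-free graph on n vertices has at most ⌊n^2/4⌋ edges, with equality for the complete bipartite graph K_{⌊n/2⌋, ⌈n/2⌉}. For n = 267: ⌊267^2/4⌋ = ⌊71289/4⌋ = 17822. The extremal graph is K_{133, 134}, which has 133·134 = 17822 edges.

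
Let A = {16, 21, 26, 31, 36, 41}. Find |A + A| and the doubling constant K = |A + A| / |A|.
K = |A + A| / |A| = 11/6

Enumerate A + A = {a + b : a, b ∈ A}. With |A| = 6, there are |A|^2 = 36 ordered sum pairs; collecting distinct values, A + A = {32, 37, 42, 47, 52, 57, 62, 67, 72, 77, 82}, so |A + A| = 11. Thus K = 11/6. Here |A + A| = 2|A| − 1 = 11, the minimum possible — so K = 11/6 is minimal, which holds iff A is an arithmetic progression.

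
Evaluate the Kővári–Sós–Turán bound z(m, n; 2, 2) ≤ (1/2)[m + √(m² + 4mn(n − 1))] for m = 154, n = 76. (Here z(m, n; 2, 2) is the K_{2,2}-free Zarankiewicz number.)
z(154, 76; 2, 2) ≤ (1/2)[154 + √(154² + 4·154·76·75)] = (1/2)[154 + √3534916] = 1017.0686

Kővári–Sós–Turán: let r_1, ..., r_154 be the row sums and z = Σ r_i the total number of 1s. Each pair of columns can share at most one row with both entries 1 (else a 2×2 all-ones block appears), so Σ_i C(r_i, 2) ≤ C(76, 2) = 2850. By convexity Σ_i C(r_i, 2) ≥ 154·C(z/154, 2) = z(z − 154)/(2·154), giving z² − 154z − 154·76·75 ≤ 0 and hence z ≤ (1/2)[154 + √(23716 + 4·877800)] = (1/2)[154 + √3534916] ≈ (1/2)(154 + 1880.1372) = 1017.0686.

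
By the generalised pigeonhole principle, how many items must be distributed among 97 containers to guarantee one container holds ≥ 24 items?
n = (24 − 1)·97 + 1 = 2232

By the generalised pigeonhole principle, to guarantee some box contains ≥ r objects we need more than (r − 1) · k objects total. Threshold: n = (r − 1) · k + 1. With r = 24 and k = 97: n = 23 · 97 + 1 = 2231 + 1 = 2232. For n = 2231 = 23 · 97, we can put exactly 23 objects in every box, avoiding 24 in any single one — so 2232 is tight.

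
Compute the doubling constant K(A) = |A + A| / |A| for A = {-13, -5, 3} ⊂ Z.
K = |A + A| / |A| = 5/3

Enumerate A + A = {a + b : a, b ∈ A}. With |A| = 3, there are |A|^2 = 9 ordered sum pairs; collecting distinct values, A + A = {-26, -18, -10, -2, 6}, so |A + A| = 5. Thus K = 5/3. Here |A + A| = 2|A| − 1 = 5, the minimum possible — so K = 5/3 is minimal, which holds iff A is an arithmetic progression.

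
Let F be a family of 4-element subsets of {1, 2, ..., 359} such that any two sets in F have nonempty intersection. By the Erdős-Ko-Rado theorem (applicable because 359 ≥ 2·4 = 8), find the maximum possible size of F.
max |F| = C(358, 3) = 7583156

Erdős-Ko-Rado (1961): when n ≥ 2k, max |F| = C(n−1, k−1). The bound is attained by the star {A : i ∈ A} for any fixed i ∈ [n]. Here C(359−1, 4−1) = C(358, 3) = 7583156.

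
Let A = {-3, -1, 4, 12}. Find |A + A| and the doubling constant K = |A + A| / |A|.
K = |A + A| / |A| = 10/4 = 5/2

Enumerate A + A = {a + b : a, b ∈ A}. With |A| = 4, there are |A|^2 = 16 ordered sum pairs; collecting distinct values, A + A = {-6, -4, -2, 1, 3, 8, 9, 11, 16, 24}, so |A + A| = 10. Thus K = 10/4 = 5/2. For comparison, the minimum possible |A + A| over all 4-element sets is 2·4 − 1 = 7 (so min K = 7/4), attained only by arithmetic progressions.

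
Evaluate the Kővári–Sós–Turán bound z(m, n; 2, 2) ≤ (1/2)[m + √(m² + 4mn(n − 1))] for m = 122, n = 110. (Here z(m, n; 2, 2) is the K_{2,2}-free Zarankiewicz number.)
z(122, 110; 2, 2) ≤ (1/2)[122 + √(122² + 4·122·110·109)] = (1/2)[122 + √5866004] = 1271.9917

Kővári–Sós–Turán: let r_1, ..., r_122 be the row sums and z = Σ r_i the total number of 1s. Each pair of columns can share at most one row with both entries 1 (else a 2×2 all-ones block appears), so Σ_i C(r_i, 2) ≤ C(110, 2) = 5995. By convexity Σ_i C(r_i, 2) ≥ 122·C(z/122, 2) = z(z − 122)/(2·122), giving z² − 122z − 122·110·109 ≤ 0 and hence z ≤ (1/2)[122 + √(14884 + 4·1462780)] = (1/2)[122 + √5866004] ≈ (1/2)(122 + 2421.9835) = 1271.9917.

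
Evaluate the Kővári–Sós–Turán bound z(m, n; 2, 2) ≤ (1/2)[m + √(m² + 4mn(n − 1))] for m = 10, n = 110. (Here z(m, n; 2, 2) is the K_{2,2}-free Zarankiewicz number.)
z(10, 110; 2, 2) ≤ (1/2)[10 + √(10² + 4·10·110·109)] = (1/2)[10 + √479700] = 351.3019

Kővári–Sós–Turán: let r_1, ..., r_10 be the row sums and z = Σ r_i the total number of 1s. Each pair of columns can share at most one row with both entries 1 (else a 2×2 all-ones block appears), so Σ_i C(r_i, 2) ≤ C(110, 2) = 5995. By convexity Σ_i C(r_i, 2) ≥ 10·C(z/10, 2) = z(z − 10)/(2·10), giving z² − 10z − 10·110·109 ≤ 0 and hence z ≤ (1/2)[10 + √(100 + 4·119900)] = (1/2)[10 + √479700] ≈ (1/2)(10 + 692.6038) = 351.3019.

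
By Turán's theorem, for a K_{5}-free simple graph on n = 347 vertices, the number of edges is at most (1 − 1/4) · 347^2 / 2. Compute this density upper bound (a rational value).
Turán density bound = (3/4) · 347^2/2 = 361227/8 ≈ 45153.375

Turán's theorem: ex(n, K_{r+1}) is achieved by the complete r-partite Turán graph T(n, r) with parts as balanced as possible, and is at most (1 − 1/r) · n^2/2. For r = 4, n = 347: the density bound is (3/4) · 120409/2 = 361227/8 ≈ 45153.375. The integer-valued extremum is e(T(347, 4)) = 45153, which is strictly less than the density bound 361227/8 since 4 ∤ 347 (the parts of T(347, 4) cannot all be equal).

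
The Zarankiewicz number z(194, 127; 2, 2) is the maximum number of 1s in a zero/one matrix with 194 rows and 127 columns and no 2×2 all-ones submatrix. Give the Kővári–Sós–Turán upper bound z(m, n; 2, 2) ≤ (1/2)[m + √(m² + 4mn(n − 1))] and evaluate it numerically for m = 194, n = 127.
z(194, 127; 2, 2) ≤ (1/2)[194 + √(194² + 4·194·127·126)] = (1/2)[194 + √12455188] = 1861.5954

Kővári–Sós–Turán: let r_1, ..., r_194 be the row sums and z = Σ r_i the total number of 1s. Each pair of columns can share at most one row with both entries 1 (else a 2×2 all-ones block appears), so Σ_i C(r_i, 2) ≤ C(127, 2) = 8001. By convexity Σ_i C(r_i, 2) ≥ 194·C(z/194, 2) = z(z − 194)/(2·194), giving z² − 194z − 194·127·126 ≤ 0 and hence z ≤ (1/2)[194 + √(37636 + 4·3104388)] = (1/2)[194 + √12455188] ≈ (1/2)(194 + 3529.1908) = 1861.5954.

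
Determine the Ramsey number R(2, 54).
R(2, 54) = 54

R(2, k) = k for all k ≥ 2: in a 2-colouring of K_k, either some edge is red (a red K_2) or all edges are blue (a blue K_k). And K_{53} coloured all-blue has no blue K_54, so R(2, 54) > 53. Hence R(2, 54) = 54.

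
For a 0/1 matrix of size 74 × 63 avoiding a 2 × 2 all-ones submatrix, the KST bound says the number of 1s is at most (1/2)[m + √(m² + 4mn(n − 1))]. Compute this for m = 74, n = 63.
z(74, 63; 2, 2) ≤ (1/2)[74 + √(74² + 4·74·63·62)] = (1/2)[74 + √1161652] = 575.8998

Kővári–Sós–Turán: let r_1, ..., r_74 be the row sums and z = Σ r_i the total number of 1s. Each pair of columns can share at most one row with both entries 1 (else a 2×2 all-ones block appears), so Σ_i C(r_i, 2) ≤ C(63, 2) = 1953. By convexity Σ_i C(r_i, 2) ≥ 74·C(z/74, 2) = z(z − 74)/(2·74), giving z² − 74z − 74·63·62 ≤ 0 and hence z ≤ (1/2)[74 + √(5476 + 4·289044)] = (1/2)[74 + √1161652] ≈ (1/2)(74 + 1077.7996) = 575.8998.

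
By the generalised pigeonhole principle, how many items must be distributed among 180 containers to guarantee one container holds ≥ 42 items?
n = (42 − 1)·180 + 1 = 7381

By the generalised pigeonhole principle, to guarantee some box contains ≥ r objects we need more than (r − 1) · k objects total. Threshold: n = (r − 1) · k + 1. With r = 42 and k = 180: n = 41 · 180 + 1 = 7380 + 1 = 7381. For n = 7380 = 41 · 180, we can put exactly 41 objects in every box, avoiding 42 in any single one — so 7381 is tight.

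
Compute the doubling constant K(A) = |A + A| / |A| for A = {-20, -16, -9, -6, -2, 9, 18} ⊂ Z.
K = |A + A| / |A| = 25/7

Enumerate A + A = {a + b : a, b ∈ A}. With |A| = 7, there are |A|^2 = 49 ordered sum pairs; collecting distinct values, A + A = {-40, -36, -32, -29, -26, -25, -22, -18, -15, -12, -11, -8, -7, -4, -2, 0, 2, 3, 7, 9, 12, 16, 18, 27, 36}, so |A + A| = 25. Thus K = 25/7. For comparison, the minimum possible |A + A| over all 7-element sets is 2·7 − 1 = 13 (so min K = 13/7), attained only by arithmetic progressions.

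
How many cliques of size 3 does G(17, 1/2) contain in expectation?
E[# K_3] = C(17, 3) · (1/2)^C(3, 2) = 680 / 2^3 = 85

For each 3-subset S of vertices (there are C(17, 3) = 680 such S), let X_S = 1 if S induces a K_3 (all C(3, 2) = 3 edges present). Then P(X_S = 1) = (1/2)^3 = 1/8. By linearity of expectation, E[# K_3] = C(17, 3) · (1/2)^3 = 680 / 8 = 85.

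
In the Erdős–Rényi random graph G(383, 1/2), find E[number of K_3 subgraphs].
E[# K_3] = C(383, 3) · (1/2)^C(3, 2) = 9290431 / 2^3 = 1161303.875

For each 3-subset S of vertices (there are C(383, 3) = 9290431 such S), let X_S = 1 if S induces a K_3 (all C(3, 2) = 3 edges present). Then P(X_S = 1) = (1/2)^3 = 1/8. By linearity of expectation, E[# K_3] = C(383, 3) · (1/2)^3 = 9290431 / 8 = 1161303.875.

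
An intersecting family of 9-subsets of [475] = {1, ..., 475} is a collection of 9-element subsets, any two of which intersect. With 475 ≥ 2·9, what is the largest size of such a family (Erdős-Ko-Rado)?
max |F| = C(474, 8) = 59554598215757931

Erdős-Ko-Rado (1961): when n ≥ 2k, max |F| = C(n−1, k−1). The bound is attained by the star {A : i ∈ A} for any fixed i ∈ [n]. Here C(475−1, 9−1) = C(474, 8) = 59554598215757931.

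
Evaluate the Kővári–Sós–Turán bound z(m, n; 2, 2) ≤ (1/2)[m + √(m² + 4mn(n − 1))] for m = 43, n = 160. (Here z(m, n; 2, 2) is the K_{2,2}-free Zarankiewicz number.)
z(43, 160; 2, 2) ≤ (1/2)[43 + √(43² + 4·43·160·159)] = (1/2)[43 + √4377529] = 1067.6273

Kővári–Sós–Turán: let r_1, ..., r_43 be the row sums and z = Σ r_i the total number of 1s. Each pair of columns can share at most one row with both entries 1 (else a 2×2 all-ones block appears), so Σ_i C(r_i, 2) ≤ C(160, 2) = 12720. By convexity Σ_i C(r_i, 2) ≥ 43·C(z/43, 2) = z(z − 43)/(2·43), giving z² − 43z − 43·160·159 ≤ 0 and hence z ≤ (1/2)[43 + √(1849 + 4·1093920)] = (1/2)[43 + √4377529] ≈ (1/2)(43 + 2092.2545) = 1067.6273.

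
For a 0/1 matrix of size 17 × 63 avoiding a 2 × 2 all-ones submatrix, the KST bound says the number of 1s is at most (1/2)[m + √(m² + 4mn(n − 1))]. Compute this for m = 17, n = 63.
z(17, 63; 2, 2) ≤ (1/2)[17 + √(17² + 4·17·63·62)] = (1/2)[17 + √265897] = 266.326

Kővári–Sós–Turán: let r_1, ..., r_17 be the row sums and z = Σ r_i the total number of 1s. Each pair of columns can share at most one row with both entries 1 (else a 2×2 all-ones block appears), so Σ_i C(r_i, 2) ≤ C(63, 2) = 1953. By convexity Σ_i C(r_i, 2) ≥ 17·C(z/17, 2) = z(z − 17)/(2·17), giving z² − 17z − 17·63·62 ≤ 0 and hence z ≤ (1/2)[17 + √(289 + 4·66402)] = (1/2)[17 + √265897] ≈ (1/2)(17 + 515.652) = 266.326.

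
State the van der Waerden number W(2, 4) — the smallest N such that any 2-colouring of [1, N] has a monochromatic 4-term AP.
W(2, 4) = 35

W(2, 4) = 35. The lower bound W(2, 4) > 34 comes from an explicit good 2-colouring of [1, 34]; the upper bound W(2, 4) ≤ 35 was verified by exhaustive search over 2-colourings of [1, 35].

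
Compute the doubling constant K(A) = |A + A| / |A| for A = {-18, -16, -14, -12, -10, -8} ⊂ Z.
K = |A + A| / |A| = 11/6

Enumerate A + A = {a + b : a, b ∈ A}. With |A| = 6, there are |A|^2 = 36 ordered sum pairs; collecting distinct values, A + A = {-36, -34, -32, -30, -28, -26, -24, -22, -20, -18, -16}, so |A + A| = 11. Thus K = 11/6. Here |A + A| = 2|A| − 1 = 11, the minimum possible — so K = 11/6 is minimal, which holds iff A is an arithmetic progression.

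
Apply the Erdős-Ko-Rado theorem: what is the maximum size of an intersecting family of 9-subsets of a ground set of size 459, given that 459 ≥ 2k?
max |F| = C(458, 8) = 45155060190495541

The Erdős-Ko-Rado theorem states: for n ≥ 2k, an intersecting family of k-subsets of an n-element set has size at most C(n − 1, k − 1), with equality for 'star' families {A ⊆ [n] : |A| = k, i ∈ A} (fix an element i). For n = 459, k = 9: C(458, 8) = 45155060190495541.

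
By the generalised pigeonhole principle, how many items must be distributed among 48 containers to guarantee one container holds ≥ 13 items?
n = (13 − 1)·48 + 1 = 577

By the generalised pigeonhole principle, to guarantee some box contains ≥ r objects we need more than (r − 1) · k objects total. Threshold: n = (r − 1) · k + 1. With r = 13 and k = 48: n = 12 · 48 + 1 = 576 + 1 = 577. For n = 576 = 12 · 48, we can put exactly 12 objects in every box, avoiding 13 in any single one — so 577 is tight.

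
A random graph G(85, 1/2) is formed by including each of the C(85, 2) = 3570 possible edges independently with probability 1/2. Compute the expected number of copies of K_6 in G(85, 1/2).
E[# K_6] = C(85, 6) · (1/2)^C(6, 2) = 437353560 / 2^15 = 54669195/4096 ≈ 13346.971436

For each 6-subset S of vertices (there are C(85, 6) = 437353560 such S), let X_S = 1 if S induces a K_6 (all C(6, 2) = 15 edges present). Then P(X_S = 1) = (1/2)^15 = 1/32768. By linearity of expectation, E[# K_6] = C(85, 6) · (1/2)^15 = 437353560 / 32768 = 54669195/4096 ≈ 13346.971436.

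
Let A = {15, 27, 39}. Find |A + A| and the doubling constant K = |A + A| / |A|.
K = |A + A| / |A| = 5/3

Enumerate A + A = {a + b : a, b ∈ A}. With |A| = 3, there are |A|^2 = 9 ordered sum pairs; collecting distinct values, A + A = {30, 42, 54, 66, 78}, so |A + A| = 5. Thus K = 5/3. Here |A + A| = 2|A| − 1 = 5, the minimum possible — so K = 5/3 is minimal, which holds iff A is an arithmetic progression.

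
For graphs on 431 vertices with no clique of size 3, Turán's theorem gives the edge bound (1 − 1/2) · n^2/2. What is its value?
Turán density bound = (1/2) · 431^2/2 = 185761/4 ≈ 46440.25

Turán's theorem: ex(n, K_{r+1}) is achieved by the complete r-partite Turán graph T(n, r) with parts as balanced as possible, and is at most (1 − 1/r) · n^2/2. For r = 2, n = 431: the density bound is (1/2) · 185761/2 = 185761/4 ≈ 46440.25. The integer-valued extremum is e(T(431, 2)) = 46440, which is strictly less than the density bound 185761/4 since 2 ∤ 431 (the parts of T(431, 2) cannot all be equal).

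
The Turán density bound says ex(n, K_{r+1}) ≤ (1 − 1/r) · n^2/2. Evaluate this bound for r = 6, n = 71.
Turán density bound = (5/6) · 71^2/2 = 25205/12 ≈ 2100.4167

Turán's theorem: ex(n, K_{r+1}) is achieved by the complete r-partite Turán graph T(n, r) with parts as balanced as possible, and is at most (1 − 1/r) · n^2/2. For r = 6, n = 71: the density bound is (5/6) · 5041/2 = 25205/12 ≈ 2100.4167. The integer-valued extremum is e(T(71, 6)) = 2100, which is strictly less than the density bound 25205/12 since 6 ∤ 71 (the parts of T(71, 6) cannot all be equal).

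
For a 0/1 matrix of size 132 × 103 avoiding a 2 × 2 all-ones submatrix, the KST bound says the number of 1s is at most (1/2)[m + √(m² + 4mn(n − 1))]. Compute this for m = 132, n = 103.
z(132, 103; 2, 2) ≤ (1/2)[132 + √(132² + 4·132·103·102)] = (1/2)[132 + √5564592] = 1245.4694

Kővári–Sós–Turán: let r_1, ..., r_132 be the row sums and z = Σ r_i the total number of 1s. Each pair of columns can share at most one row with both entries 1 (else a 2×2 all-ones block appears), so Σ_i C(r_i, 2) ≤ C(103, 2) = 5253. By convexity Σ_i C(r_i, 2) ≥ 132·C(z/132, 2) = z(z − 132)/(2·132), giving z² − 132z − 132·103·102 ≤ 0 and hence z ≤ (1/2)[132 + √(17424 + 4·1386792)] = (1/2)[132 + √5564592] ≈ (1/2)(132 + 2358.9387) = 1245.4694.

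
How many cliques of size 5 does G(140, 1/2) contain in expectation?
E[# K_5] = C(140, 5) · (1/2)^C(5, 2) = 416965528 / 2^10 = 52120691/128 = 407192.8984375

For each 5-subset S of vertices (there are C(140, 5) = 416965528 such S), let X_S = 1 if S induces a K_5 (all C(5, 2) = 10 edges present). Then P(X_S = 1) = (1/2)^10 = 1/1024. By linearity of expectation, E[# K_5] = C(140, 5) · (1/2)^10 = 416965528 / 1024 = 52120691/128 = 407192.8984375.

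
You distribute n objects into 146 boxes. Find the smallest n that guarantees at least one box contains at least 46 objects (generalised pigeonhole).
n = (46 − 1)·146 + 1 = 6571

By the generalised pigeonhole principle, to guarantee some box contains ≥ r objects we need more than (r − 1) · k objects total. Threshold: n = (r − 1) · k + 1. With r = 46 and k = 146: n = 45 · 146 + 1 = 6570 + 1 = 6571. For n = 6570 = 45 · 146, we can put exactly 45 objects in every box, avoiding 46 in any single one — so 6571 is tight.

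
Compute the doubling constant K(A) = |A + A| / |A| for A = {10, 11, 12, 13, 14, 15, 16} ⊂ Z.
K = |A + A| / |A| = 13/7

Enumerate A + A = {a + b : a, b ∈ A}. With |A| = 7, there are |A|^2 = 49 ordered sum pairs; collecting distinct values, A + A = {20, 21, 22, 23, 24, 25, 26, 27, 28, 29, 30, 31, 32}, so |A + A| = 13. Thus K = 13/7. Here |A + A| = 2|A| − 1 = 13, the minimum possible — so K = 13/7 is minimal, which holds iff A is an arithmetic progression.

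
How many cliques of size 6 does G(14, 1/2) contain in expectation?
E[# K_6] = C(14, 6) · (1/2)^C(6, 2) = 3003 / 2^15 ≈ 0.091644

For each 6-subset S of vertices (there are C(14, 6) = 3003 such S), let X_S = 1 if S induces a K_6 (all C(6, 2) = 15 edges present). Then P(X_S = 1) = (1/2)^15 = 1/32768. By linearity of expectation, E[# K_6] = C(14, 6) · (1/2)^15 = 3003 / 32768 ≈ 0.091644.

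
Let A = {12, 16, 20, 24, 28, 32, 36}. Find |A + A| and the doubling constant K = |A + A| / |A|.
K = |A + A| / |A| = 13/7

Enumerate A + A = {a + b : a, b ∈ A}. With |A| = 7, there are |A|^2 = 49 ordered sum pairs; collecting distinct values, A + A = {24, 28, 32, 36, 40, 44, 48, 52, 56, 60, 64, 68, 72}, so |A + A| = 13. Thus K = 13/7. Here |A + A| = 2|A| − 1 = 13, the minimum possible — so K = 13/7 is minimal, which holds iff A is an arithmetic progression.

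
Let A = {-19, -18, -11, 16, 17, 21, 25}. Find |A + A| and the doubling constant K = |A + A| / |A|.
K = |A + A| / |A| = 25/7

Enumerate A + A = {a + b : a, b ∈ A}. With |A| = 7, there are |A|^2 = 49 ordered sum pairs; collecting distinct values, A + A = {-38, -37, -36, -30, -29, -22, -3, -2, -1, 2, 3, 5, 6, 7, 10, 14, 32, 33, 34, 37, 38, 41, 42, 46, 50}, so |A + A| = 25. Thus K = 25/7. For comparison, the minimum possible |A + A| over all 7-element sets is 2·7 − 1 = 13 (so min K = 13/7), attained only by arithmetic progressions.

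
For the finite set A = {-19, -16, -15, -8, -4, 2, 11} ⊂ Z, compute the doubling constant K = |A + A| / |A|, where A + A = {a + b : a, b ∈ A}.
K = |A + A| / |A| = 26/7

Enumerate A + A = {a + b : a, b ∈ A}. With |A| = 7, there are |A|^2 = 49 ordered sum pairs; collecting distinct values, A + A = {-38, -35, -34, -32, -31, -30, -27, -24, -23, -20, -19, -17, -16, -14, -13, -12, -8, -6, -5, -4, -2, 3, 4, 7, 13, 22}, so |A + A| = 26. Thus K = 26/7. For comparison, the minimum possible |A + A| over all 7-element sets is 2·7 − 1 = 13 (so min K = 13/7), attained only by arithmetic progressions.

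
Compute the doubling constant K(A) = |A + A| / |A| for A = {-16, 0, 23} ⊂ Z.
K = |A + A| / |A| = 6/3 = 2

Enumerate A + A = {a + b : a, b ∈ A}. With |A| = 3, there are |A|^2 = 9 ordered sum pairs; collecting distinct values, A + A = {-32, -16, 0, 7, 23, 46}, so |A + A| = 6. Thus K = 6/3 = 2. For comparison, the minimum possible |A + A| over all 3-element sets is 2·3 − 1 = 5 (so min K = 5/3), attained only by arithmetic progressions.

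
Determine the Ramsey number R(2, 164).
R(2, 164) = 164

R(2, k) = k for all k ≥ 2: in a 2-colouring of K_k, either some edge is red (a red K_2) or all edges are blue (a blue K_k). And K_{163} coloured all-blue has no blue K_164, so R(2, 164) > 163. Hence R(2, 164) = 164.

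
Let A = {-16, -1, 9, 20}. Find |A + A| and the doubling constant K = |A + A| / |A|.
K = |A + A| / |A| = 10/4 = 5/2

Enumerate A + A = {a + b : a, b ∈ A}. With |A| = 4, there are |A|^2 = 16 ordered sum pairs; collecting distinct values, A + A = {-32, -17, -7, -2, 4, 8, 18, 19, 29, 40}, so |A + A| = 10. Thus K = 10/4 = 5/2. For comparison, the minimum possible |A + A| over all 4-element sets is 2·4 − 1 = 7 (so min K = 7/4), attained only by arithmetic progressions.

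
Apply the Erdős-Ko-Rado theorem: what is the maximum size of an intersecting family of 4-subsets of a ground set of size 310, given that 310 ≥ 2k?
max |F| = C(309, 3) = 4869634

The Erdős-Ko-Rado theorem states: for n ≥ 2k, an intersecting family of k-subsets of an n-element set has size at most C(n − 1, k − 1), with equality for 'star' families {A ⊆ [n] : |A| = k, i ∈ A} (fix an element i). For n = 310, k = 4: C(309, 3) = 4869634.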